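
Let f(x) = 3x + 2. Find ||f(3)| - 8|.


f(3) = 11
|11| = 11
|11 - 8| = 3

3


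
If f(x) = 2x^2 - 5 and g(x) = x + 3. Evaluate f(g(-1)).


g(-1) = 2
f(2) = 2*(2)^2 - 5 = 3

3


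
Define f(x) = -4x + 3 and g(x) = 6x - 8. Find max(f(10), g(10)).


f(10) = -37
g(10) = 52
max = 52

52


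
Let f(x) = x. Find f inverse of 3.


3


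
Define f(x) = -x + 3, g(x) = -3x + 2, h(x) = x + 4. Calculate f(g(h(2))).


h(2) = 6
g(6) = -16
f(-16) = 19

19


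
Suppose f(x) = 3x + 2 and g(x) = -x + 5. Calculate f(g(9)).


g(9) = -4
f(-4) = -10

-10


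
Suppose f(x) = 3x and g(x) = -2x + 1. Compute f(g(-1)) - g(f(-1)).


2


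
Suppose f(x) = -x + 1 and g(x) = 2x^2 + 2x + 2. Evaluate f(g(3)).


g(3) = 26
f(26) = -25

-25


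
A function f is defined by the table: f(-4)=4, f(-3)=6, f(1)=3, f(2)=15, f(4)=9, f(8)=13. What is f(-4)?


Reading from the table at x = -4

4


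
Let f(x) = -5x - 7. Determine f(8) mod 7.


f(8) = -47
-47 mod 7 = 2

2


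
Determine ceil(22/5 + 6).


22/5 = 4.4
4.4 + 6 = 10.4
ceil(10.4) = 11

11


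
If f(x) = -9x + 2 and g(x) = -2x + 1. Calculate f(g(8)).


g(8) = -15
f(-15) = 137

137


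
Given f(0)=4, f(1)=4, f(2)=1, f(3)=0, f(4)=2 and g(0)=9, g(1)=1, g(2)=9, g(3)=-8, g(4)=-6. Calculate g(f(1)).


f(1) = 4
g(4) = -6

-6


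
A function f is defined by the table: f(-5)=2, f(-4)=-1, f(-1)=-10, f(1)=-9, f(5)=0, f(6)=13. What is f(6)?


Reading from the table at x = 6

13


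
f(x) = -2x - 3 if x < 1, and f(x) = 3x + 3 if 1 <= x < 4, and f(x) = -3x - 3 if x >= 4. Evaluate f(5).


5 satisfies x >= 4
f(5) = -18

-18


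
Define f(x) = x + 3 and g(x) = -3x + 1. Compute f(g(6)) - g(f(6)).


f(g(6)) = -14
g(f(6)) = -26
Difference = 12

12


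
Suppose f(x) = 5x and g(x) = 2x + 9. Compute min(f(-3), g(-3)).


-15


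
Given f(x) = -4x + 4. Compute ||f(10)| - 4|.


f(10) = -36
|-36| = 36
|36 - 4| = 32

32


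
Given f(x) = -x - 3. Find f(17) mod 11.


f(17) = -20
-20 mod 11 = 2

2


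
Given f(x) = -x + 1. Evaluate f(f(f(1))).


0


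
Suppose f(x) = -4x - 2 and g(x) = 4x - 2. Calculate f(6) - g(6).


f(6) = -26
g(6) = 22
Difference = -48

-48


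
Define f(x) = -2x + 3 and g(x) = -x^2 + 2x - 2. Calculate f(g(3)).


g(3) = -5
f(-5) = 13

13


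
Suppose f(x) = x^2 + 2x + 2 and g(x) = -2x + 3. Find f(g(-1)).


37


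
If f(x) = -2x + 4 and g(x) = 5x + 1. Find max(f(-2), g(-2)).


f(-2) = 8
g(-2) = -9
max = 8

8


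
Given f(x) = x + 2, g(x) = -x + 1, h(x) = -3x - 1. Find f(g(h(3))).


h(3) = -10
g(-10) = 11
f(11) = 13

13


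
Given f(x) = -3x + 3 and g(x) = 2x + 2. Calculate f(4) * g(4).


f(4) = -9
g(4) = 10
Product = -90

-90


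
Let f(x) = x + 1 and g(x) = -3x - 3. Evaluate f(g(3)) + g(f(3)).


f(g(3)) = -11
g(f(3)) = -15
Sum = -26

-26


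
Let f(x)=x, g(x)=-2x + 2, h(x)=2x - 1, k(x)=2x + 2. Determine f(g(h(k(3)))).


-28


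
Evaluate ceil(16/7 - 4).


16/7 = 2.2857
2.2857 - 4 = -1.7143
ceil(-1.7143) = -1

-1


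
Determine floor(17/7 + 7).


17/7 = 2.4286
2.4286 + 7 = 9.4286
floor(9.4286) = 9

9


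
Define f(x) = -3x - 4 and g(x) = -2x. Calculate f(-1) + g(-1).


f(-1) = -1
g(-1) = 2
Sum = 1

1


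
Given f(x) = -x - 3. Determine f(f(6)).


f(6) = -9
f(-9) = 6

6


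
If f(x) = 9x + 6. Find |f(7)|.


f(7) = 69
|69| = 69

69


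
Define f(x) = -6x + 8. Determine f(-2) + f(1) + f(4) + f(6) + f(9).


-68


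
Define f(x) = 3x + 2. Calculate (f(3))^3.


f(3) = 11
(11)^3 = 1331

1331


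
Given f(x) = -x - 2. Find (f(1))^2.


f(1) = -3
(-3)^2 = 9

9


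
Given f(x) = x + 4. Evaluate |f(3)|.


f(3) = 7
|7| = 7

7


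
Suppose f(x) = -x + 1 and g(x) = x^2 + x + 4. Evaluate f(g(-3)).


g(-3) = 10
f(10) = -9

-9


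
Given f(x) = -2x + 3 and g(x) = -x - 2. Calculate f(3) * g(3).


f(3) = -3
g(3) = -5
Product = 15

15


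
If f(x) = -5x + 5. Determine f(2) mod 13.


f(2) = -5
-5 mod 13 = 8

8


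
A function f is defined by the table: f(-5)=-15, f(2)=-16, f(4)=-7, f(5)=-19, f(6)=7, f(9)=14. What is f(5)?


Reading from the table at x = 5

-19


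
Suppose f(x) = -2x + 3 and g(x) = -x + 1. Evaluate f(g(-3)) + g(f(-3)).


-13


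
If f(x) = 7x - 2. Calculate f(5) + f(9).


94


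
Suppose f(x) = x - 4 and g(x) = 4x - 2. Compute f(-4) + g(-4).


-26


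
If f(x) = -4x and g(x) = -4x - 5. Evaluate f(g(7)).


132


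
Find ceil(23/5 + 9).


14


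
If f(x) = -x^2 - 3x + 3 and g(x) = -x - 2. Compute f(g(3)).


g(3) = -5
f(-5) = (-1)*(-5)^2 - 3*(-5) + 3 = -7

-7


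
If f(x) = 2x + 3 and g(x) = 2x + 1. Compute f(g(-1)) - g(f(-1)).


f(g(-1)) = 1
g(f(-1)) = 3
Difference = -2

-2


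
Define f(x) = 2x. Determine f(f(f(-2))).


f(-2) = -4
f(-4) = -8
f(-8) = -16

-16


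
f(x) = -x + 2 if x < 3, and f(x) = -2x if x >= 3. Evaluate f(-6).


8


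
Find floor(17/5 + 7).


17/5 = 3.4
3.4 + 7 = 10.4
floor(10.4) = 10

10


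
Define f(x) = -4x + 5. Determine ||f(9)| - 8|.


23


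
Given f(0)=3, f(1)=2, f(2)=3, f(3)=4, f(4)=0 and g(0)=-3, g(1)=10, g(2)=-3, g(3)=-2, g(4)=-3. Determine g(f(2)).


f(2) = 3
g(3) = -2

-2


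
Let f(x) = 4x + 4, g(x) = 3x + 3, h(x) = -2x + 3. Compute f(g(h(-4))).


h(-4) = 11
g(11) = 36
f(36) = 148

148


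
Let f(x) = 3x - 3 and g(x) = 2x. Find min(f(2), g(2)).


f(2) = 3
g(2) = 4
min = 3

3


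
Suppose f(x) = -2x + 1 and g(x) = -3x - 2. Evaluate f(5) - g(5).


8


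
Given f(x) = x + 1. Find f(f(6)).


f(6) = 7
f(7) = 8

8


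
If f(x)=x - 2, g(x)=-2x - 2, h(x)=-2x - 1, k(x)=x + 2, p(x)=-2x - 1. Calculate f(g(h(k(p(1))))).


p(1) = -3
k(-3) = -1
h(-1) = 1
g(1) = -4
f(-4) = -6

-6


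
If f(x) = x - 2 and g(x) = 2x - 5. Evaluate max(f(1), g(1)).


f(1) = -1
g(1) = -3
max = -1

-1


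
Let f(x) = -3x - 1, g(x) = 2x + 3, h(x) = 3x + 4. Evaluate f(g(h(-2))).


h(-2) = -2
g(-2) = -1
f(-1) = 2

2


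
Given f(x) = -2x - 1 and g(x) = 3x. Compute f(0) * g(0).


f(0) = -1
g(0) = 0
Product = 0

0


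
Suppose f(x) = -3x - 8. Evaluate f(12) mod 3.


f(12) = -44
-44 mod 3 = 1

1


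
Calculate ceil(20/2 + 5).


20/2 = 10
10 + 5 = 15
ceil(15) = 15

15


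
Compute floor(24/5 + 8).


12


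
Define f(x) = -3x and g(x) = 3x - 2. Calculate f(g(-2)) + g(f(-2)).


f(g(-2)) = 24
g(f(-2)) = 16
Sum = 40

40


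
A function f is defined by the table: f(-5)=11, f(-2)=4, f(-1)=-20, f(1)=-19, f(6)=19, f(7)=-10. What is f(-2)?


4


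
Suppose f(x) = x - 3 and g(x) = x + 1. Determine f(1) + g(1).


f(1) = -2
g(1) = 2
Sum = 0

0


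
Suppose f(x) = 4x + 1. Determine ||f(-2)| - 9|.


2


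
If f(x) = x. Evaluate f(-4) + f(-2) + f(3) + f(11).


f(-4) = -4
f(-2) = -2
f(3) = 3
f(11) = 11
Sum = 8

8


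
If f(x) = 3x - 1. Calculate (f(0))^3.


f(0) = -1
(-1)^3 = -1

-1


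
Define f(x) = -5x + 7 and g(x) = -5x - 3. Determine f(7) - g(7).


f(7) = -28
g(7) = -38
Difference = 10

10


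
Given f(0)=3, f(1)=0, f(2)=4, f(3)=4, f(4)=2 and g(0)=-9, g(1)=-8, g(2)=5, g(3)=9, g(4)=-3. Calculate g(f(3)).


f(3) = 4
g(4) = -3

-3


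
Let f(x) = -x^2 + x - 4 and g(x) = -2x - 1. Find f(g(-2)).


-10


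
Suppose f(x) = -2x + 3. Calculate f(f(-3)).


-15


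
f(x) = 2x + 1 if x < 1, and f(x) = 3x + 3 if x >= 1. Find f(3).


3 satisfies x >= 1
f(3) = 12

12


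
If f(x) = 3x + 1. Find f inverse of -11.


Solve 3x + 1 = -11
x = (-11 - 1) / 3 = -4

-4


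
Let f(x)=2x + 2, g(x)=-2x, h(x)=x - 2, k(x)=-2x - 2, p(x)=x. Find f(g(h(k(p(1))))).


p(1) = 1
k(1) = -4
h(-4) = -6
g(-6) = 12
f(12) = 26

26


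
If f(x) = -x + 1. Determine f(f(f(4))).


f(4) = -3
f(-3) = 4
f(4) = -3

-3


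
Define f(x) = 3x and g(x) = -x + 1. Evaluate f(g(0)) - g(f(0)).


f(g(0)) = 3
g(f(0)) = 1
Difference = 2

2


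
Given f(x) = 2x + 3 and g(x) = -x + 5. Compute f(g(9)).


-5


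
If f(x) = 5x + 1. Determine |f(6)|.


f(6) = 31
|31| = 31

31


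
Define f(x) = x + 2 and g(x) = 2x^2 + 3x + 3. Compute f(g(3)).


g(3) = 30
f(30) = 32

32


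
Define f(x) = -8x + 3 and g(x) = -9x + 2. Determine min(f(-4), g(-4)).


f(-4) = 35
g(-4) = 38
min = 35

35


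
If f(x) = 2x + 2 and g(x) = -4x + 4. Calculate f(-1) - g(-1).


f(-1) = 0
g(-1) = 8
Difference = -8

-8


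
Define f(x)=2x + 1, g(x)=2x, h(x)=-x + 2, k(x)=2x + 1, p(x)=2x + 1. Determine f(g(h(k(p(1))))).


-19


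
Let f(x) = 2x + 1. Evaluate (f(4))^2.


81


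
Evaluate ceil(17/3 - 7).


17/3 = 5.6667
5.6667 - 7 = -1.3333
ceil(-1.3333) = -1

-1


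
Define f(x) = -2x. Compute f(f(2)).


f(2) = -4
f(-4) = 8

8


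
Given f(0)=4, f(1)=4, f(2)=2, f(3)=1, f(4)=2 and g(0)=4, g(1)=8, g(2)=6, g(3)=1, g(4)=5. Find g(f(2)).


f(2) = 2
g(2) = 6

6


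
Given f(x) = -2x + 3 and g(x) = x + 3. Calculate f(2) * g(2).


f(2) = -1
g(2) = 5
Product = -5

-5


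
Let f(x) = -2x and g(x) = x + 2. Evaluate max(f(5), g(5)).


f(5) = -10
g(5) = 7
max = 7

7


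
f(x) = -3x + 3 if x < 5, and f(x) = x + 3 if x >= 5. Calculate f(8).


8 satisfies x >= 5
f(8) = 11

11


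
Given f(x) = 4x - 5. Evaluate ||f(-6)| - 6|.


23


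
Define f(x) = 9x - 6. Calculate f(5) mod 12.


3


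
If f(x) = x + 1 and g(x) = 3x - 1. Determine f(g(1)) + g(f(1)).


f(g(1)) = 3
g(f(1)) = 5
Sum = 8

8


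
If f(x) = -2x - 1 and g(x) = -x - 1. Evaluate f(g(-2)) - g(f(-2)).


f(g(-2)) = -3
g(f(-2)) = -4
Difference = 1

1


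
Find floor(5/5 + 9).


10


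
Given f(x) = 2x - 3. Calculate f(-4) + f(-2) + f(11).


f(-4) = -11
f(-2) = -7
f(11) = 19
Sum = 1

1


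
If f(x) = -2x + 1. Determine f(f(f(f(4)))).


59


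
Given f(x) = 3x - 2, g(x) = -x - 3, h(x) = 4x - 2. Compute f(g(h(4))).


h(4) = 14
g(14) = -17
f(-17) = -53

-53


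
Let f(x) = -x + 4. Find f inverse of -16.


Solve -x + 4 = -16
x = (-16 - 4) / (-1) = 20

20


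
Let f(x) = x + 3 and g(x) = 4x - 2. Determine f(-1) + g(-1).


f(-1) = 2
g(-1) = -6
Sum = -4

-4


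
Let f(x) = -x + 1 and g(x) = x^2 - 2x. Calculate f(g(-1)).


-2


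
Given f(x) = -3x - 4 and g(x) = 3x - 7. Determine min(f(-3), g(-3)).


-16


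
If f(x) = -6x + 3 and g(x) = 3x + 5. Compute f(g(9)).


g(9) = 32
f(32) = -189

-189


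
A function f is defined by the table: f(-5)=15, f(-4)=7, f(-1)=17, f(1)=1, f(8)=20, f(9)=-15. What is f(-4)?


Reading from the table at x = -4

7


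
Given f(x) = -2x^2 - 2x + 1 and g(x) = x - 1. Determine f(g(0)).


g(0) = -1
f(-1) = (-2)*(-1)^2 - 2*(-1) + 1 = 1

1


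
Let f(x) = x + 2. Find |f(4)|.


f(4) = 6
|6| = 6

6


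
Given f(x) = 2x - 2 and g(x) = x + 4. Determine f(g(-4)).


g(-4) = 0
f(0) = -2

-2


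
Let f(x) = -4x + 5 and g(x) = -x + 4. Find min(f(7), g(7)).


f(7) = -23
g(7) = -3
min = -23

-23


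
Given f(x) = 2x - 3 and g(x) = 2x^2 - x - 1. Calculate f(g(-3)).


g(-3) = 20
f(20) = 37

37


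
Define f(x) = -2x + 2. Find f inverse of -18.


Solve -2x + 2 = -18
x = (-18 - 2) / (-2) = 10

10


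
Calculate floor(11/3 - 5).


11/3 = 3.6667
3.6667 - 5 = -1.3333
floor(-1.3333) = -2

-2


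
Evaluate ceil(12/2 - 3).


3


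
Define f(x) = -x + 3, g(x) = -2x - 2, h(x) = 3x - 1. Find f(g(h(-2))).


-9


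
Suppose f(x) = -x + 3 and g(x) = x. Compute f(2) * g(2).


f(2) = 1
g(2) = 2
Product = 2

2


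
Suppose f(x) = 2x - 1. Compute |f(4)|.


f(4) = 7
|7| = 7

7


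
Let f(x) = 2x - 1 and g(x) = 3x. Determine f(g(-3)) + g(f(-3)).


f(g(-3)) = -19
g(f(-3)) = -21
Sum = -40

-40


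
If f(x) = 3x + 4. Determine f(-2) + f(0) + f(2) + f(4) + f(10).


f(-2) = -2
f(0) = 4
f(2) = 10
f(4) = 16
f(10) = 34
Sum = 62

62


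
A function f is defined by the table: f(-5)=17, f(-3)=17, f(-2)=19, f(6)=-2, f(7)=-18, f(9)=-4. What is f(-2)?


Reading from the table at x = -2

19


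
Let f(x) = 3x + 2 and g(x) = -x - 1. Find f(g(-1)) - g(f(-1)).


f(g(-1)) = 2
g(f(-1)) = 0
Difference = 2

2


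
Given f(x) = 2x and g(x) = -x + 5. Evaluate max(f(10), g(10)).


20


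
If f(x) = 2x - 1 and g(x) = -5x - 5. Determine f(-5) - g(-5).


f(-5) = -11
g(-5) = 20
Difference = -31

-31


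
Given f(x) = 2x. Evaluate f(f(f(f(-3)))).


f(-3) = -6
f(-6) = -12
f(-12) = -24
f(-24) = -48

-48


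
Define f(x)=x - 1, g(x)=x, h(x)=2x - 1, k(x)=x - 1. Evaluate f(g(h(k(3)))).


k(3) = 2
h(2) = 3
g(3) = 3
f(3) = 2

2


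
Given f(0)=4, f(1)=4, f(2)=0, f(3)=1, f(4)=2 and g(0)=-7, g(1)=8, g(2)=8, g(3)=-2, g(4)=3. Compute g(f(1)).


f(1) = 4
g(4) = 3

3


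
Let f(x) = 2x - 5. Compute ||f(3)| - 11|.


f(3) = 1
|1| = 1
|1 - 11| = 10

10


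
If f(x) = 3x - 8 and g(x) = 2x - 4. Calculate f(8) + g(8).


f(8) = 16
g(8) = 12
Sum = 28

28


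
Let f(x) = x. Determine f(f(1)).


f(1) = 1
f(1) = 1

1


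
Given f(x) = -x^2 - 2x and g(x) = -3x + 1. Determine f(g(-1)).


g(-1) = 4
f(4) = (-1)*(4)^2 - 2*(4) = -24

-24


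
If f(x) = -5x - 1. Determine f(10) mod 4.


f(10) = -51
-51 mod 4 = 1

1


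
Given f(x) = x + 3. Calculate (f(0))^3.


f(0) = 3
(3)^3 = 27

27


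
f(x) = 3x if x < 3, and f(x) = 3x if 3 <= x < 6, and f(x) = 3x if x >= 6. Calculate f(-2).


-6


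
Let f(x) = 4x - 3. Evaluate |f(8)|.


f(8) = 29
|29| = 29

29


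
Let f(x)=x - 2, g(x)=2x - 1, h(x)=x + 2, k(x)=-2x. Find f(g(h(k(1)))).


k(1) = -2
h(-2) = 0
g(0) = -1
f(-1) = -3

-3


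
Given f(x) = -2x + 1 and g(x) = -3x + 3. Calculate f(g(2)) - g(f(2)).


f(g(2)) = 7
g(f(2)) = 12
Difference = -5

-5


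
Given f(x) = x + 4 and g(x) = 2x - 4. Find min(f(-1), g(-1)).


-6


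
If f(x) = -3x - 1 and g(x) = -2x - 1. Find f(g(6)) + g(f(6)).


f(g(6)) = 38
g(f(6)) = 37
Sum = 75

75


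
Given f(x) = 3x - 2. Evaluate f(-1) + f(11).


f(-1) = -5
f(11) = 31
Sum = 26

26


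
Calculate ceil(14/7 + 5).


7


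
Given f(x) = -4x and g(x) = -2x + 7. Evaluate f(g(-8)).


g(-8) = 23
f(23) = -92

-92


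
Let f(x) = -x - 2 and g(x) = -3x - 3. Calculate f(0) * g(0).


f(0) = -2
g(0) = -3
Product = 6

6


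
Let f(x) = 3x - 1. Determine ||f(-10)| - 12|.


f(-10) = -31
|-31| = 31
|31 - 12| = 19

19


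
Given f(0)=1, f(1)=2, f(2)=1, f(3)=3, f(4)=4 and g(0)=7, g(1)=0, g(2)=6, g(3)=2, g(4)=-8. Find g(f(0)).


f(0) = 1
g(1) = 0

0


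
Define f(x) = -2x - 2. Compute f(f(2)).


f(2) = -6
f(-6) = 10

10


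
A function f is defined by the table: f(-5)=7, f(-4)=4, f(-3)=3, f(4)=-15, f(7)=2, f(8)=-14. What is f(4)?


Reading from the table at x = 4

-15


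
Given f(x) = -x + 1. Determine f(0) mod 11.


f(0) = 1
1 mod 11 = 1

1


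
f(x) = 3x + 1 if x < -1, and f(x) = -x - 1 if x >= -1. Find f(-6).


-17


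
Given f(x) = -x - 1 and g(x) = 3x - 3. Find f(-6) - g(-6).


f(-6) = 5
g(-6) = -21
Difference = 26

26


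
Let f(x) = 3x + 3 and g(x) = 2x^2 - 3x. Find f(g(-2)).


g(-2) = 14
f(14) = 45

45


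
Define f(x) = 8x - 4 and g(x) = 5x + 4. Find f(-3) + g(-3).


-39


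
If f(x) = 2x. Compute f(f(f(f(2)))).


f(2) = 4
f(4) = 8
f(8) = 16
f(16) = 32

32


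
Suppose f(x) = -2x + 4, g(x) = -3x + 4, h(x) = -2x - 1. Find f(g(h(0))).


h(0) = -1
g(-1) = 7
f(7) = -10

-10


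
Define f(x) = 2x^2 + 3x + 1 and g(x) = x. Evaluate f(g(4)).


g(4) = 4
f(4) = 2*(4)^2 + 3*(4) + 1 = 45

45


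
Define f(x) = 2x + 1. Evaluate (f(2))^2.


25


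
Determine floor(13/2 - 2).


13/2 = 6.5
6.5 - 2 = 4.5
floor(4.5) = 4

4


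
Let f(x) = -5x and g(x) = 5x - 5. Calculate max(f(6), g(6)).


25


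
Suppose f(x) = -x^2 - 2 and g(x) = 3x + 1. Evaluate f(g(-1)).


g(-1) = -2
f(-2) = (-1)*(-2)^2 - 2 = -6

-6


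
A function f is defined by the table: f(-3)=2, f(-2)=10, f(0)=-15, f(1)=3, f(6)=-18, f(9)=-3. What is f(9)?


Reading from the table at x = 9

-3


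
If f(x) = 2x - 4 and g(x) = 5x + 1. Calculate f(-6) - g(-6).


f(-6) = -16
g(-6) = -29
Difference = 13

13


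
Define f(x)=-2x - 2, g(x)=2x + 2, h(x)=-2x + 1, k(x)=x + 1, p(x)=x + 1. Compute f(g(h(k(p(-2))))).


p(-2) = -1
k(-1) = 0
h(0) = 1
g(1) = 4
f(4) = -10

-10


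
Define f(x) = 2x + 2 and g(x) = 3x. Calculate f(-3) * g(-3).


36


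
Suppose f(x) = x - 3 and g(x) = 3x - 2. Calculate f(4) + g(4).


f(4) = 1
g(4) = 10
Sum = 11

11


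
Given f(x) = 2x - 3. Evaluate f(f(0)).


f(0) = -3
f(-3) = -9

-9


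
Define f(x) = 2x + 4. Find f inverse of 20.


Solve 2x + 4 = 20
x = (20 - 4) / 2 = 8

8


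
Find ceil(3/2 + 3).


3/2 = 1.5
1.5 + 3 = 4.5
ceil(4.5) = 5

5


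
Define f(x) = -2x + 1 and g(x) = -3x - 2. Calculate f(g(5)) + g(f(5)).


f(g(5)) = 35
g(f(5)) = 25
Sum = 60

60


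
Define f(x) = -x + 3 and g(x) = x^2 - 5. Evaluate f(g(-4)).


-8


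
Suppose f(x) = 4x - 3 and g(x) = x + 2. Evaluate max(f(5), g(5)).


f(5) = 17
g(5) = 7
max = 17

17


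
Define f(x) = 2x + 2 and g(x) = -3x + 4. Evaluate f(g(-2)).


g(-2) = 10
f(10) = 22

22


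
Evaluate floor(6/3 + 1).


6/3 = 2
2 + 1 = 3
floor(3) = 3

3


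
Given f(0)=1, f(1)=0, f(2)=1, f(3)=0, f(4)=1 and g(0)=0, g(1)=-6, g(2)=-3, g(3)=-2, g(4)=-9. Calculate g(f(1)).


f(1) = 0
g(0) = 0

0


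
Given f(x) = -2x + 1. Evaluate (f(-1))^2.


f(-1) = 3
(3)^2 = 9

9


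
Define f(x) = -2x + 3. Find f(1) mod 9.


f(1) = 1
1 mod 9 = 1

1


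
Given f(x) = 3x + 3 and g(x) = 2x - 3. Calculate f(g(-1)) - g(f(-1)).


f(g(-1)) = -12
g(f(-1)) = -3
Difference = -9

-9


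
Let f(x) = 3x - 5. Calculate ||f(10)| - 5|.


20


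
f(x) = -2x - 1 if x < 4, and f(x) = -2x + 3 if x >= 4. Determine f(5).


5 satisfies x >= 4
f(5) = -7

-7


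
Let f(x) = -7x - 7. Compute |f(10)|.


77


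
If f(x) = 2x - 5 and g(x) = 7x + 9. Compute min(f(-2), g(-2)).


-9


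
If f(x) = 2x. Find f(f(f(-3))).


f(-3) = -6
f(-6) = -12
f(-12) = -24

-24


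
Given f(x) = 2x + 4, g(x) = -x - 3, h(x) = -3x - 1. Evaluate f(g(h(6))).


36


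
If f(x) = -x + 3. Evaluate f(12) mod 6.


f(12) = -9
-9 mod 6 = 3

3


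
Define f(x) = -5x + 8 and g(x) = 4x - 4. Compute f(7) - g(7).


f(7) = -27
g(7) = 24
Difference = -51

-51


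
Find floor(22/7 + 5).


22/7 = 3.1429
3.1429 + 5 = 8.1429
floor(8.1429) = 8

8


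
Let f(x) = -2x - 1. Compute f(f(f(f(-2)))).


-27


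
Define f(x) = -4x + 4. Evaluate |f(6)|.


f(6) = -20
|-20| = 20

20


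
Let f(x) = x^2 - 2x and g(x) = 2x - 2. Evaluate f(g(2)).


g(2) = 2
f(2) = 1*(2)^2 - 2*(2) = 0

0


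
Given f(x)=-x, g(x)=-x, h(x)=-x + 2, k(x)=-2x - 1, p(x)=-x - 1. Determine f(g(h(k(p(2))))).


p(2) = -3
k(-3) = 5
h(5) = -3
g(-3) = 3
f(3) = -3

-3


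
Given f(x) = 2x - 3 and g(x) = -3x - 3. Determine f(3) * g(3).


f(3) = 3
g(3) = -12
Product = -36

-36


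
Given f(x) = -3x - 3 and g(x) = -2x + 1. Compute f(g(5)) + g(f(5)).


f(g(5)) = 24
g(f(5)) = 37
Sum = 61

61


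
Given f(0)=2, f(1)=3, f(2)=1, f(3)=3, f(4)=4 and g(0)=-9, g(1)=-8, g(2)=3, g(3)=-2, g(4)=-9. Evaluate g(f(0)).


3


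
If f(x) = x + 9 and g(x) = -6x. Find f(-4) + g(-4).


f(-4) = 5
g(-4) = 24
Sum = 29

29


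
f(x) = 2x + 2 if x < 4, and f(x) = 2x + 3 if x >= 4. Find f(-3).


-3 satisfies x < 4
f(-3) = -4

-4


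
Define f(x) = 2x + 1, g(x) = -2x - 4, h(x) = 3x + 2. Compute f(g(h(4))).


-63


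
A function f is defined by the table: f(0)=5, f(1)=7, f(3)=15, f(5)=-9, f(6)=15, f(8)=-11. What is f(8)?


-11


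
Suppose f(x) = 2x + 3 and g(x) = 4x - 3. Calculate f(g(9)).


g(9) = 33
f(33) = 69

69


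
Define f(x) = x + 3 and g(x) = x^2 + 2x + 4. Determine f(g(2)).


g(2) = 12
f(12) = 15

15


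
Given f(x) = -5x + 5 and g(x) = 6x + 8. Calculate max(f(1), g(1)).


14


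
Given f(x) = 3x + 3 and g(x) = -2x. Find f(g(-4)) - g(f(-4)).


9


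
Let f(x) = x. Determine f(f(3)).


f(3) = 3
f(3) = 3

3


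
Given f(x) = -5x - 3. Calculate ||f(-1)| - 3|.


f(-1) = 2
|2| = 2
|2 - 3| = 1

1


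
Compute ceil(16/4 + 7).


16/4 = 4
4 + 7 = 11
ceil(11) = 11

11


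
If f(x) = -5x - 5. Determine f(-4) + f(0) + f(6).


f(-4) = 15
f(0) = -5
f(6) = -35
Sum = -25

-25


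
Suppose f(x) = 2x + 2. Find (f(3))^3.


f(3) = 8
(8)^3 = 512

512


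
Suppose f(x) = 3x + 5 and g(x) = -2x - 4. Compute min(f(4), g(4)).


f(4) = 17
g(4) = -12
min = -12

-12


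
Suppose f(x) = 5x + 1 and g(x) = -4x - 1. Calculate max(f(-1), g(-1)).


f(-1) = -4
g(-1) = 3
max = 3

3


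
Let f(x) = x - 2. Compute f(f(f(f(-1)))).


f(-1) = -3
f(-3) = -5
f(-5) = -7
f(-7) = -9

-9


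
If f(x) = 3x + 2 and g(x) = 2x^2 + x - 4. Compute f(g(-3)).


g(-3) = 11
f(11) = 35

35


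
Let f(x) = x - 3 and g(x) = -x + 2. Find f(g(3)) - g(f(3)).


f(g(3)) = -4
g(f(3)) = 2
Difference = -6

-6


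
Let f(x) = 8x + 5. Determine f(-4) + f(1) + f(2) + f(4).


f(-4) = -27
f(1) = 13
f(2) = 21
f(4) = 37
Sum = 44

44


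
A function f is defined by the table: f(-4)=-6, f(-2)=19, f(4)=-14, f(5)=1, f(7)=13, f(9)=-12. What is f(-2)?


Reading from the table at x = -2

19


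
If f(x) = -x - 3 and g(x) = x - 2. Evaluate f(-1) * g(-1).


f(-1) = -2
g(-1) = -3
Product = 6

6


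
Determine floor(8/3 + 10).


8/3 = 2.6667
2.6667 + 10 = 12.6667
floor(12.6667) = 12

12


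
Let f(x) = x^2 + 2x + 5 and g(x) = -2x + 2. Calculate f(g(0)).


g(0) = 2
f(2) = 1*(2)^2 + 2*(2) + 5 = 13

13


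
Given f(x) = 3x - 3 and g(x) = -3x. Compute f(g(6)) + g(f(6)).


f(g(6)) = -57
g(f(6)) = -45
Sum = -102

-102


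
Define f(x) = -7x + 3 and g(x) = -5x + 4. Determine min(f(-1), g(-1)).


9


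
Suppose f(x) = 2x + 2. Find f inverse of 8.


Solve 2x + 2 = 8
x = (8 - 2) / 2 = 3

3


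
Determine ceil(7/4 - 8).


7/4 = 1.75
1.75 - 8 = -6.25
ceil(-6.25) = -6

-6


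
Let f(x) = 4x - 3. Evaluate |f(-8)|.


f(-8) = -35
|-35| = 35

35


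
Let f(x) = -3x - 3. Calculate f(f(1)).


f(1) = -6
f(-6) = 15

15


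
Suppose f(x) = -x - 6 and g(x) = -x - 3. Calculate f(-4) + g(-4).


f(-4) = -2
g(-4) = 1
Sum = -1

-1


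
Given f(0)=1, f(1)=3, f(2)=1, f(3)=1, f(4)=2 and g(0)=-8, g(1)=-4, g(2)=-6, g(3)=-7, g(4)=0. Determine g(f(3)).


f(3) = 1
g(1) = -4

-4


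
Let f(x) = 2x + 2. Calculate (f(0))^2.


4


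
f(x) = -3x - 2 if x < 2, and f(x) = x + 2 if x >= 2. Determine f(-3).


-3 satisfies x < 2
f(-3) = 7

7


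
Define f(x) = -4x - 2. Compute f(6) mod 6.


f(6) = -26
-26 mod 6 = 4

4


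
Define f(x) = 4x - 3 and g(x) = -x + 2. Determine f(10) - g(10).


f(10) = 37
g(10) = -8
Difference = 45

45


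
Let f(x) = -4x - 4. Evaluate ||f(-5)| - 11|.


5


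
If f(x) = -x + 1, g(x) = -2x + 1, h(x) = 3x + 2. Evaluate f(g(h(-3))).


h(-3) = -7
g(-7) = 15
f(15) = -14

-14


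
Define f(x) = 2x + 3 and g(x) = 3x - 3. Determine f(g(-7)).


g(-7) = -24
f(-24) = -45

-45


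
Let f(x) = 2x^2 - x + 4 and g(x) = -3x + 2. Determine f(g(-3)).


g(-3) = 11
f(11) = 2*(11)^2 - 1*(11) + 4 = 235

235


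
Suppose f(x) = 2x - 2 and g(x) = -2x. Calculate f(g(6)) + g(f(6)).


f(g(6)) = -26
g(f(6)) = -20
Sum = -46

-46


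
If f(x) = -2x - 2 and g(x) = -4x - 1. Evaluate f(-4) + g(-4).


f(-4) = 6
g(-4) = 15
Sum = 21

21


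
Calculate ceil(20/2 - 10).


20/2 = 10
10 - 10 = 0
ceil(0) = 0

0


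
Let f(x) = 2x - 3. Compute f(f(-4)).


-25


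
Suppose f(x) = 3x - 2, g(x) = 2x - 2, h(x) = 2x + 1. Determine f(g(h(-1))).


h(-1) = -1
g(-1) = -4
f(-4) = -14

-14


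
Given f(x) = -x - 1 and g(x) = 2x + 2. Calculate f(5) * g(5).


f(5) = -6
g(5) = 12
Product = -72

-72


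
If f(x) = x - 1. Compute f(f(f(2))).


f(2) = 1
f(1) = 0
f(0) = -1

-1


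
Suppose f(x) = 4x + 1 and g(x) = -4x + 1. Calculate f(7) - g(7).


f(7) = 29
g(7) = -27
Difference = 56

56


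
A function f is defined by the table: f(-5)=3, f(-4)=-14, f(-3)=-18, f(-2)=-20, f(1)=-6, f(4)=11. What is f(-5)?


3


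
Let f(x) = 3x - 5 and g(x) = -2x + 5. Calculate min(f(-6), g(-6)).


f(-6) = -23
g(-6) = 17
min = -23

-23


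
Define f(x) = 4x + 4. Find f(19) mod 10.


f(19) = 80
80 mod 10 = 0

0


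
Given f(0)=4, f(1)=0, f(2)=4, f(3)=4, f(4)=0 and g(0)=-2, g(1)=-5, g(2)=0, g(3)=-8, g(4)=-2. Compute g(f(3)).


f(3) = 4
g(4) = -2

-2


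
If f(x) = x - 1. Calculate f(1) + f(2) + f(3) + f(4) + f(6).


f(1) = 0
f(2) = 1
f(3) = 2
f(4) = 3
f(6) = 5
Sum = 11

11


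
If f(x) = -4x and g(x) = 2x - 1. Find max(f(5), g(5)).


f(5) = -20
g(5) = 9
max = 9

9


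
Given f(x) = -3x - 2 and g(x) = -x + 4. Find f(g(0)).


g(0) = 4
f(4) = -14

-14


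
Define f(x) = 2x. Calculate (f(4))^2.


64


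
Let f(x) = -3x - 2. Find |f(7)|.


23


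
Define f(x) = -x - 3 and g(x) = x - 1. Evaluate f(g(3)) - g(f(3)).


f(g(3)) = -5
g(f(3)) = -7
Difference = 2

2


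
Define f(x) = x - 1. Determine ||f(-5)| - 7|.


1


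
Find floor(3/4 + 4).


3/4 = 0.75
0.75 + 4 = 4.75
floor(4.75) = 4

4


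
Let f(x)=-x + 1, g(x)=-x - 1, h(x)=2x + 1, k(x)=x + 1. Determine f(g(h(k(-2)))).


k(-2) = -1
h(-1) = -1
g(-1) = 0
f(0) = 1

1


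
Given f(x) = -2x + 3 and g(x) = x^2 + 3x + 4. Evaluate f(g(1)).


g(1) = 8
f(8) = -13

-13


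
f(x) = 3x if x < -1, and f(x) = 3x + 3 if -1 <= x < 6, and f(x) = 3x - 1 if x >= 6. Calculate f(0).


0 satisfies -1 <= x < 6
f(0) = 3

3


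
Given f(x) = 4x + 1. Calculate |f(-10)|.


f(-10) = -39
|-39| = 39

39


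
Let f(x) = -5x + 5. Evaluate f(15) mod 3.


f(15) = -70
-70 mod 3 = 2

2


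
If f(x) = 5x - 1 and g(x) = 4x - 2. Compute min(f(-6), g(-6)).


-31


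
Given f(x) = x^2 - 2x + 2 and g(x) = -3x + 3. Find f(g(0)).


g(0) = 3
f(3) = 1*(3)^2 - 2*(3) + 2 = 5

5


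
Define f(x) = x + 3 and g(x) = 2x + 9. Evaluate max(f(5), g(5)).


f(5) = 8
g(5) = 19
max = 19

19


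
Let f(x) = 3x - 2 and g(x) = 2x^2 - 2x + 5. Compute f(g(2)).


g(2) = 9
f(9) = 25

25


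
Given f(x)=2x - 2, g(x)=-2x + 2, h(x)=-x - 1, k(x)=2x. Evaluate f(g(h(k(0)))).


k(0) = 0
h(0) = -1
g(-1) = 4
f(4) = 6

6


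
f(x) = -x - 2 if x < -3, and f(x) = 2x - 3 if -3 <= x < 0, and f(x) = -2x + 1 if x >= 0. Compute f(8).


-15


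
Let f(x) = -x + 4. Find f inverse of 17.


Solve -x + 4 = 17
x = (17 - 4) / (-1) = -13

-13


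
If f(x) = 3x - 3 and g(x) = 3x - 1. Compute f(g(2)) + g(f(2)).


f(g(2)) = 12
g(f(2)) = 8
Sum = 20

20


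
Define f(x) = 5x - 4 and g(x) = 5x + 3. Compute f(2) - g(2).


f(2) = 6
g(2) = 13
Difference = -7

-7


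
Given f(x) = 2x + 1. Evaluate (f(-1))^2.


1


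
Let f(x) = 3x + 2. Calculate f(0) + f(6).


f(0) = 2
f(6) = 20
Sum = 22

22


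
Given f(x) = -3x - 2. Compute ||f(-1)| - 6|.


f(-1) = 1
|1| = 1
|1 - 6| = 5

5


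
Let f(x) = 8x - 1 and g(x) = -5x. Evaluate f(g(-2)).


g(-2) = 10
f(10) = 79

79


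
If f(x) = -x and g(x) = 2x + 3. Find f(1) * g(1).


f(1) = -1
g(1) = 5
Product = -5

-5


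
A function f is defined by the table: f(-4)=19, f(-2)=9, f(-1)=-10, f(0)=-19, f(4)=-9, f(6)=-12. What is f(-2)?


Reading from the table at x = -2

9


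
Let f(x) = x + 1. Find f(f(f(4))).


f(4) = 5
f(5) = 6
f(6) = 7

7


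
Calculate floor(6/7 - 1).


6/7 = 0.8571
0.8571 - 1 = -0.1429
floor(-0.1429) = -1

-1


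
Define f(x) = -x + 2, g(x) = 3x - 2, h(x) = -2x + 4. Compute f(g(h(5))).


22


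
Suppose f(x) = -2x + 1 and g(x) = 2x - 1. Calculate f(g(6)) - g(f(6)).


f(g(6)) = -21
g(f(6)) = -23
Difference = 2

2


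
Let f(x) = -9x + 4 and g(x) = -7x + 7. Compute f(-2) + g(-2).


f(-2) = 22
g(-2) = 21
Sum = 43

43


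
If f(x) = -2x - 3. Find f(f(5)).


23


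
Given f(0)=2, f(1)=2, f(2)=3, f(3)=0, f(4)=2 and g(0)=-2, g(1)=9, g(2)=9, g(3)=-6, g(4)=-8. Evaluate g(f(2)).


f(2) = 3
g(3) = -6

-6


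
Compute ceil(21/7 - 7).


21/7 = 3
3 - 7 = -4
ceil(-4) = -4

-4


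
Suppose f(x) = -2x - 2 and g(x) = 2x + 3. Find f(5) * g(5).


f(5) = -12
g(5) = 13
Product = -156

-156


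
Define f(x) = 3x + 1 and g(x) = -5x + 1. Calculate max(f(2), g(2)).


7


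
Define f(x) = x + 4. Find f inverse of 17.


13


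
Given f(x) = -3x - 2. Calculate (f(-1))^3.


f(-1) = 1
(1)^3 = 1

1


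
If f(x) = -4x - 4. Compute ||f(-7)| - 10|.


14


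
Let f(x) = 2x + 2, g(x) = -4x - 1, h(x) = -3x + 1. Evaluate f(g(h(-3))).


h(-3) = 10
g(10) = -41
f(-41) = -80

-80


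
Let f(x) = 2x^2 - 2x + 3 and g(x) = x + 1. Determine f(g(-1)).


g(-1) = 0
f(0) = 2*(0)^2 - 2*(0) + 3 = 3

3


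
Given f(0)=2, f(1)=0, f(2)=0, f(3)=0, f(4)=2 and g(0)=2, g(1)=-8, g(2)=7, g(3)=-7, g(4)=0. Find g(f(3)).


f(3) = 0
g(0) = 2

2


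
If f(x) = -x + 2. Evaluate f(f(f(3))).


f(3) = -1
f(-1) = 3
f(3) = -1

-1


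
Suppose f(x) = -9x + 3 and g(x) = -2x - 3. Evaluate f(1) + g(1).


f(1) = -6
g(1) = -5
Sum = -11

-11


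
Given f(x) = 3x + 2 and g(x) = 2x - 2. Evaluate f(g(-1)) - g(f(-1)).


f(g(-1)) = -10
g(f(-1)) = -4
Difference = -6

-6


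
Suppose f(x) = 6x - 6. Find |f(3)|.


f(3) = 12
|12| = 12

12


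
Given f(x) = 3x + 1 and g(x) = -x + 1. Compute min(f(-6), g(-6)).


f(-6) = -17
g(-6) = 7
min = -17

-17


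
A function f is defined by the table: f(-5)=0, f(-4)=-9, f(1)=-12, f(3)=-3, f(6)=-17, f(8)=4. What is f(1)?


-12


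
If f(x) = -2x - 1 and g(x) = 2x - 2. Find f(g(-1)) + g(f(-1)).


f(g(-1)) = 7
g(f(-1)) = 0
Sum = 7

7


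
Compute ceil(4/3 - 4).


4/3 = 1.3333
1.3333 - 4 = -2.6667
ceil(-2.6667) = -2

-2


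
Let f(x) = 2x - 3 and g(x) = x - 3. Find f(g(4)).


g(4) = 1
f(1) = -1

-1


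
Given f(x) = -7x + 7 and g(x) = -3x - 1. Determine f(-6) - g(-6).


f(-6) = 49
g(-6) = 17
Difference = 32

32


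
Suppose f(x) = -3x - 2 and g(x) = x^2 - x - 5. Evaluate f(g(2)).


g(2) = -3
f(-3) = 7

7


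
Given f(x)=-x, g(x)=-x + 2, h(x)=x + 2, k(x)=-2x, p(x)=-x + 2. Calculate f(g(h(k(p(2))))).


p(2) = 0
k(0) = 0
h(0) = 2
g(2) = 0
f(0) = 0

0


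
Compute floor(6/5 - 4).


6/5 = 1.2
1.2 - 4 = -2.8
floor(-2.8) = -3

-3


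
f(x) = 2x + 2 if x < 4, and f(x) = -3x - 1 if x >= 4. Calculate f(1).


4


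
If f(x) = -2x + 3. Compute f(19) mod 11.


9


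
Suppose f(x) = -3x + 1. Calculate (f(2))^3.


f(2) = -5
(-5)^3 = -125

-125


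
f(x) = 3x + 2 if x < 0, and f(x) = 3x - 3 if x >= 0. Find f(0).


0 satisfies x >= 0
f(0) = -3

-3


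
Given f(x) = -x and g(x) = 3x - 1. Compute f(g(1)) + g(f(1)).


f(g(1)) = -2
g(f(1)) = -4
Sum = -6

-6


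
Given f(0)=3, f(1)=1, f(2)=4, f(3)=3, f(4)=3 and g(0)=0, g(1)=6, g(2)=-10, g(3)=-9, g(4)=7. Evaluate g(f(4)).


f(4) = 3
g(3) = -9

-9


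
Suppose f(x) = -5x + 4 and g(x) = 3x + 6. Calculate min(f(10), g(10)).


f(10) = -46
g(10) = 36
min = -46

-46


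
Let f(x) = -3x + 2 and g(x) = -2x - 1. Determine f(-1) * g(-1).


f(-1) = 5
g(-1) = 1
Product = 5

5


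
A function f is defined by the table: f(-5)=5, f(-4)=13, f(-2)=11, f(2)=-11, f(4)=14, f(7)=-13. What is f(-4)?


13


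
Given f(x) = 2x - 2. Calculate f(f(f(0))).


f(0) = -2
f(-2) = -6
f(-6) = -14

-14


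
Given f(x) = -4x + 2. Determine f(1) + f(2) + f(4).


f(1) = -2
f(2) = -6
f(4) = -14
Sum = -22

-22


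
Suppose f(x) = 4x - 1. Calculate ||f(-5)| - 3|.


f(-5) = -21
|-21| = 21
|21 - 3| = 18

18


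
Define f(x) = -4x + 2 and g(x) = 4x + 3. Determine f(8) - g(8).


f(8) = -30
g(8) = 35
Difference = -65

-65


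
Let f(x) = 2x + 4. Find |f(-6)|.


f(-6) = -8
|-8| = 8

8


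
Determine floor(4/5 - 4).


-4


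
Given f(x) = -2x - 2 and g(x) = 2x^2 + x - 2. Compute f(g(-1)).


0


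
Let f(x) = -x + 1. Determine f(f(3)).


f(3) = -2
f(-2) = 3

3


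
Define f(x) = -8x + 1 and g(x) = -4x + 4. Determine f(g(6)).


g(6) = -20
f(-20) = 161

161


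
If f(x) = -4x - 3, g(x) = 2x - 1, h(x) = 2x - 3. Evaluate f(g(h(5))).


-55


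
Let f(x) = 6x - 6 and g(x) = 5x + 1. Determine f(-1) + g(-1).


f(-1) = -12
g(-1) = -4
Sum = -16

-16


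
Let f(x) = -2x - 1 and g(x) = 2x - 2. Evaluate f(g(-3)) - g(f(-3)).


f(g(-3)) = 15
g(f(-3)) = 8
Difference = 7

7


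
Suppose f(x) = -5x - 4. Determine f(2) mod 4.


f(2) = -14
-14 mod 4 = 2

2


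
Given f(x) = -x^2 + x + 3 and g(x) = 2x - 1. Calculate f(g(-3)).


-53


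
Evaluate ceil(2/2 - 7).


2/2 = 1
1 - 7 = -6
ceil(-6) = -6

-6


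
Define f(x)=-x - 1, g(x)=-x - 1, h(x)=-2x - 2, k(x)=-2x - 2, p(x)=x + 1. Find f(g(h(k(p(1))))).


p(1) = 2
k(2) = -6
h(-6) = 10
g(10) = -11
f(-11) = 10

10


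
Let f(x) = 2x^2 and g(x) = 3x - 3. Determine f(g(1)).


g(1) = 0
f(0) = 2*(0)^2 = 0

0


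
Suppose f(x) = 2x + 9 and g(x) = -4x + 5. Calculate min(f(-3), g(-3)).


f(-3) = 3
g(-3) = 17
min = 3

3


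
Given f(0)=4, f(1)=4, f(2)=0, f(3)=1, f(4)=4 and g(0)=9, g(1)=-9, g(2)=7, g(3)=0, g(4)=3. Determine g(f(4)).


f(4) = 4
g(4) = 3

3


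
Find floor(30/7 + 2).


30/7 = 4.2857
4.2857 + 2 = 6.2857
floor(6.2857) = 6

6


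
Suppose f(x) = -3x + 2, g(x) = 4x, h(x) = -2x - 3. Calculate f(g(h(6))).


h(6) = -15
g(-15) = -60
f(-60) = 182

182


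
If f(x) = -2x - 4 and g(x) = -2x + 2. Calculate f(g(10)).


32


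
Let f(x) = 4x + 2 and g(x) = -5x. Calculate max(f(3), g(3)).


f(3) = 14
g(3) = -15
max = 14

14


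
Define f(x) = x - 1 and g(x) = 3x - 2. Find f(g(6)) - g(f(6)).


2


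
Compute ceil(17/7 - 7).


-4


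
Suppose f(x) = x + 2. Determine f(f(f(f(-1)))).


f(-1) = 1
f(1) = 3
f(3) = 5
f(5) = 7

7


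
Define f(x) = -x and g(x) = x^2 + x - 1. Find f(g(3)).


g(3) = 11
f(11) = -11

-11


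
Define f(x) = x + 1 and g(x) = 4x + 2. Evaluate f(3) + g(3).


f(3) = 4
g(3) = 14
Sum = 18

18


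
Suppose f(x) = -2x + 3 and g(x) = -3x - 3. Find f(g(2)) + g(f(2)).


f(g(2)) = 21
g(f(2)) = 0
Sum = 21

21


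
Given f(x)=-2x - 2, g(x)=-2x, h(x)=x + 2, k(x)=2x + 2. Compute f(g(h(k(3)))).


k(3) = 8
h(8) = 10
g(10) = -20
f(-20) = 38

38


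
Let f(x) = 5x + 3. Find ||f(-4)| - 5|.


12


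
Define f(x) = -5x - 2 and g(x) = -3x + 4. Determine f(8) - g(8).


f(8) = -42
g(8) = -20
Difference = -22

-22


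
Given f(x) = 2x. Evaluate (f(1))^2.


f(1) = 2
(2)^2 = 4

4


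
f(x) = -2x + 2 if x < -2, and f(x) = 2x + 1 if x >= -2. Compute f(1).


1 satisfies x >= -2
f(1) = 3

3


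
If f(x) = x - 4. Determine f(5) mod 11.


f(5) = 1
1 mod 11 = 1

1


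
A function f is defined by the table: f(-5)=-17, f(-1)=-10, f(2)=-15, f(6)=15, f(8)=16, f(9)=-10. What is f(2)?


Reading from the table at x = 2

-15


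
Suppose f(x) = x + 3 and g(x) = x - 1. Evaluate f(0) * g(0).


f(0) = 3
g(0) = -1
Product = -3

-3


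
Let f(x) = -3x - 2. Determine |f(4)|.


f(4) = -14
|-14| = 14

14


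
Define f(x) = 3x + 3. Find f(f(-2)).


f(-2) = -3
f(-3) = -6

-6


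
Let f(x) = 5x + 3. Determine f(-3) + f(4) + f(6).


44


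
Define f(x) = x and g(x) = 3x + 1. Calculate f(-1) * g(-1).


f(-1) = -1
g(-1) = -2
Product = 2

2


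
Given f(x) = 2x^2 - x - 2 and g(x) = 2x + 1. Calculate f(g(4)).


g(4) = 9
f(9) = 2*(9)^2 - 1*(9) - 2 = 151

151


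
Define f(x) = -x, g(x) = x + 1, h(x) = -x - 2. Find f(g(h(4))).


h(4) = -6
g(-6) = -5
f(-5) = 5

5


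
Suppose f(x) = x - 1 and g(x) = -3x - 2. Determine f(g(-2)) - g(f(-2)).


f(g(-2)) = 3
g(f(-2)) = 7
Difference = -4

-4


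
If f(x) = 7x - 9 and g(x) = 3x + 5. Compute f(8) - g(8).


f(8) = 47
g(8) = 29
Difference = 18

18


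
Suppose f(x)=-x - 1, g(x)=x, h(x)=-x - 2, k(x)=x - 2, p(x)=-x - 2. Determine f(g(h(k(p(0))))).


p(0) = -2
k(-2) = -4
h(-4) = 2
g(2) = 2
f(2) = -3

-3


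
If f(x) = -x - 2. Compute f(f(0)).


f(0) = -2
f(-2) = 0

0


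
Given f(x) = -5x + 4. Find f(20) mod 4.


f(20) = -96
-96 mod 4 = 0

0


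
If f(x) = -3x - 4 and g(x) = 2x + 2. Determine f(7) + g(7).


f(7) = -25
g(7) = 16
Sum = -9

-9


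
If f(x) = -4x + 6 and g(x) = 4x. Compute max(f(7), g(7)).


f(7) = -22
g(7) = 28
max = 28

28


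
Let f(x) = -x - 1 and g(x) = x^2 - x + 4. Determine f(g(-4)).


g(-4) = 24
f(24) = -25

-25


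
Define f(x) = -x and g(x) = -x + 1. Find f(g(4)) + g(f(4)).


f(g(4)) = 3
g(f(4)) = 5
Sum = 8

8


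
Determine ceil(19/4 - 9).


19/4 = 4.75
4.75 - 9 = -4.25
ceil(-4.25) = -4

-4


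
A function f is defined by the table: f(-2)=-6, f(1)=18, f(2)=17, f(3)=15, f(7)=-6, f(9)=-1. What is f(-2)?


-6


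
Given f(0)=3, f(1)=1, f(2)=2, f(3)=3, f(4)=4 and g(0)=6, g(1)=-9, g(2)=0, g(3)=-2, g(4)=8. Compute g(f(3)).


-2


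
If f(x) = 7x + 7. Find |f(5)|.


f(5) = 42
|42| = 42

42


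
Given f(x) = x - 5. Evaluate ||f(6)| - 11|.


f(6) = 1
|1| = 1
|1 - 11| = 10

10


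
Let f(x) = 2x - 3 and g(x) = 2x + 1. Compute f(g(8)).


g(8) = 17
f(17) = 31

31


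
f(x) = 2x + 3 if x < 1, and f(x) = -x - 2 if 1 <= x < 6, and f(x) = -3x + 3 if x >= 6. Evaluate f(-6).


-6 satisfies x < 1
f(-6) = -9

-9


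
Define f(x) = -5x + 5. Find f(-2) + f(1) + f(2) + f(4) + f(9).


-45


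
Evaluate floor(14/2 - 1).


6


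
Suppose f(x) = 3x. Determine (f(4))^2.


f(4) = 12
(12)^2 = 144

144


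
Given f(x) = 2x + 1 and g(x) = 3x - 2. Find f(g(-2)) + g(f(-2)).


f(g(-2)) = -15
g(f(-2)) = -11
Sum = -26

-26


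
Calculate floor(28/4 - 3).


28/4 = 7
7 - 3 = 4
floor(4) = 4

4


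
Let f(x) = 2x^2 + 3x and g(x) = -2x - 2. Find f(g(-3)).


g(-3) = 4
f(4) = 2*(4)^2 + 3*(4) = 44

44


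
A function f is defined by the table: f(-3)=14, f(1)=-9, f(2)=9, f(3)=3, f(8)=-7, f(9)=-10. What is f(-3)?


Reading from the table at x = -3

14


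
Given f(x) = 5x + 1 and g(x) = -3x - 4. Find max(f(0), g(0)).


f(0) = 1
g(0) = -4
max = 1

1


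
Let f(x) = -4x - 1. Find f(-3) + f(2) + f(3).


-11


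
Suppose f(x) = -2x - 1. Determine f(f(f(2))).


-19


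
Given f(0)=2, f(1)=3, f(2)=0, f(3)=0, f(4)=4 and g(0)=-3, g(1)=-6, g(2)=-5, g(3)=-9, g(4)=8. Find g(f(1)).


f(1) = 3
g(3) = -9

-9


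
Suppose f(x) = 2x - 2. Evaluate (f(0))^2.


f(0) = -2
(-2)^2 = 4

4


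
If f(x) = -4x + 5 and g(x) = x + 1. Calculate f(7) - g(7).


f(7) = -23
g(7) = 8
Difference = -31

-31


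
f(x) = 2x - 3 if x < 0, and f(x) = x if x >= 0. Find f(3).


3 satisfies x >= 0
f(3) = 3

3
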